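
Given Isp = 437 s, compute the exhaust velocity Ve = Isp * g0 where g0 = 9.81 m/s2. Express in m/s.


Ve = Isp * g0 = 437 * 9.81 = 4287.0 m/s

4287.0 m/s


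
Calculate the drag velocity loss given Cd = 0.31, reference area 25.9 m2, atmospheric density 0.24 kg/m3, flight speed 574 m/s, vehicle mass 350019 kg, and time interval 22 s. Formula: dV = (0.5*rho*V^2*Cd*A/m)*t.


D = 0.5 * 0.24 * 574^2 * 0.31 * 25.9 = 317443.54 N
a = 317443.54 / 350019 = 0.9069 m/s2
dV = 0.9069 * 22 = 20.0 m/s

20.0 m/s


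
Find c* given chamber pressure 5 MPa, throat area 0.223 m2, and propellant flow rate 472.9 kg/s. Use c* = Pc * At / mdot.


c* = 5e6 * 0.223 / 472.9 = 2358 m/s

2358 m/s


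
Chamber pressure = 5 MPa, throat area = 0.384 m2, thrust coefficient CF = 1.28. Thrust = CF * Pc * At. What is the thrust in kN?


F = 1.28 * 5e6 * 0.384 = 2.4576e+06 N = 2457.6 kN

2457.6 kN


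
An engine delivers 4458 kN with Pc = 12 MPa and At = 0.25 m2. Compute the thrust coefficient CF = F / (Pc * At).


CF = 4458000 / (12e6 * 0.25) = 1.49

1.49


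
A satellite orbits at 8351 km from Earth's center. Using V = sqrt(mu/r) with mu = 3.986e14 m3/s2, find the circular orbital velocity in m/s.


V = sqrt(3.986e14 / 8351000) = 6909 m/s

6909 m/s


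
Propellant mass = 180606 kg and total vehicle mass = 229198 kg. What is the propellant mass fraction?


PMF = 180606 / 229198 = 0.788

0.788


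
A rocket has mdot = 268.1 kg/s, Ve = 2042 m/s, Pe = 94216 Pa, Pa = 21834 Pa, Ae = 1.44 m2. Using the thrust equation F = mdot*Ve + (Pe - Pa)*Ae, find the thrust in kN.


F = 268.1 * 2042 + (94216 - 21834) * 1.44 = 651690.0 N = 651.7 kN

651.7 kN


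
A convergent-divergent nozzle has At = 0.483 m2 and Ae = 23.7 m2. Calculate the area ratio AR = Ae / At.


AR = 23.7 / 0.483 = 49.1

49.1


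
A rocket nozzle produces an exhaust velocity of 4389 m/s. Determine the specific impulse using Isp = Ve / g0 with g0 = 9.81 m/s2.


Isp = Ve / g0 = 4389 / 9.81 = 447.4 s

447.4 s


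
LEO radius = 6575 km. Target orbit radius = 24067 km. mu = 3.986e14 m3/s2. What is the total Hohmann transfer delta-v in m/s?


V1 = sqrt(mu/r1) = 7786.11 m/s
dV1 = V1*(sqrt(2*r2/(r1+r2)) - 1) = 1972.5 m/s
V2 = sqrt(mu/r2) = 4069.66 m/s
dV2 = V2*(1 - sqrt(2*r1/(r1+r2))) = 1403.64 m/s
Total dV = 3376 m/s

3376 m/s


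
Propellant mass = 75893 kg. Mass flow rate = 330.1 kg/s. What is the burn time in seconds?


tb = 75893 / 330.1 = 229.9 s

229.9 s


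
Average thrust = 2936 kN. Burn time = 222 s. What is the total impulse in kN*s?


It = 2936 * 222 = 651792 kN*s

651792 kN*s


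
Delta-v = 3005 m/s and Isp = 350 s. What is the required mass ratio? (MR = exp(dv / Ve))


Ve = 350 * 9.81 = 3433.5 m/s
MR = exp(3005 / 3433.5) = 2.399

2.399


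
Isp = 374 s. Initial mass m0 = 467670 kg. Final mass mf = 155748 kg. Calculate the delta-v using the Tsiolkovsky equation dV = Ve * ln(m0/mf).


Ve = 374 * 9.81 = 3668.94 m/s
dV = 3668.94 * ln(467670/155748) = 4034 m/s

4034 m/s


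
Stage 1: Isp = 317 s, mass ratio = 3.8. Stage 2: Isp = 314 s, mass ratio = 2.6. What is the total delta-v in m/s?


dV1 = 317 * 9.81 * ln(3.8) = 4151.5 m/s
dV2 = 314 * 9.81 * ln(2.6) = 2943.3 m/s
Total dV = 4151.5 + 2943.3 = 7094.8 m/s ~ 7095 m/s

7095 m/s


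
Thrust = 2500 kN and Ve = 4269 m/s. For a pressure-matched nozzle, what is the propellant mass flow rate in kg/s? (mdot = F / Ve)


mdot = F / Ve = 2500000 / 4269 = 585.6 kg/s

585.6 kg/s


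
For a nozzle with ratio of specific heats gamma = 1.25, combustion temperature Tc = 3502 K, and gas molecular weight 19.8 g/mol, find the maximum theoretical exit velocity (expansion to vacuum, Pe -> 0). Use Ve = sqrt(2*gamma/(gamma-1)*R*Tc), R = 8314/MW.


R = 8314 / 19.8 = 419.9 J/(kg.K)
Ve = sqrt(2 * 1.25 / (1.25 - 1) * 419.9 * 3502) = 3835 m/s

3835 m/s


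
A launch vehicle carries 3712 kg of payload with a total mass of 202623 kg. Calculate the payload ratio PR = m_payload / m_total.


PR = 3712 / 202623 = 0.0183

0.0183


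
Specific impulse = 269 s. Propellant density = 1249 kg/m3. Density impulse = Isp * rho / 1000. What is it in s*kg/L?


rho*Isp = 269 * 1249 / 1000 = 336 s*kg/L

336 s*kg/L


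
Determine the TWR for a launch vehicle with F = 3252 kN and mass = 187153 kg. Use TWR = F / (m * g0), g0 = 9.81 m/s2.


TWR = 3252000 / (187153 * 9.81) = 1.77

1.77


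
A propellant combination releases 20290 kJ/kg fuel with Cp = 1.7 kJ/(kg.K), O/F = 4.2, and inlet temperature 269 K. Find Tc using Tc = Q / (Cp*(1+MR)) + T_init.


Tc = 20290 / (1.7 * (1 + 4.2)) + 269 = 2564 K

2564 K


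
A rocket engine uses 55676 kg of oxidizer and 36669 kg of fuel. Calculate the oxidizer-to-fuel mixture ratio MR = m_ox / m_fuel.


MR = 55676 / 36669 = 1.52

1.52


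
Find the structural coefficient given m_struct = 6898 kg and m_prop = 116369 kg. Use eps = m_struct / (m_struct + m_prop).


eps = 6898 / (6898 + 116369) = 0.056

0.056


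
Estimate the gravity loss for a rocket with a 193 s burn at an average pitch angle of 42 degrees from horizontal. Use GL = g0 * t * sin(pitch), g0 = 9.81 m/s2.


GL = 9.81 * 193 * sin(42 deg) = 1267 m/s

1267 m/s


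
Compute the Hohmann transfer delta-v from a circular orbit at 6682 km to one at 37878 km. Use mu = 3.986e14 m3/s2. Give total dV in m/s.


V1 = sqrt(mu/r1) = 7723.52 m/s
dV1 = V1*(sqrt(2*r2/(r1+r2)) - 1) = 2346.98 m/s
V2 = sqrt(mu/r2) = 3243.96 m/s
dV2 = V2*(1 - sqrt(2*r1/(r1+r2))) = 1467.43 m/s
Total dV = 3814 m/s

3814 m/s


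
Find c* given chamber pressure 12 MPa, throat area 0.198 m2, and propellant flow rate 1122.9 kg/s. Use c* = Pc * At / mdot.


c* = 12e6 * 0.198 / 1122.9 = 2116 m/s

2116 m/s


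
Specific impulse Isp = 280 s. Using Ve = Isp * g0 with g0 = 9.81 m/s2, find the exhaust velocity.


Ve = Isp * g0 = 280 * 9.81 = 2746.8 m/s

2746.8 m/s


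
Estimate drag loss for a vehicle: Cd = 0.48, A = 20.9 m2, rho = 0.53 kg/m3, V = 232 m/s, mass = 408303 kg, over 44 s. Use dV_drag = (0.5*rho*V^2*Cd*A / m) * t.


D = 0.5 * 0.53 * 232^2 * 0.48 * 20.9 = 143090.03 N
a = 143090.03 / 408303 = 0.3505 m/s2
dV = 0.3505 * 44 = 15.4 m/s

15.4 m/s


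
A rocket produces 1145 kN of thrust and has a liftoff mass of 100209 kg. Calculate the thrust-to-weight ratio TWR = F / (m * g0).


TWR = 1145000 / (100209 * 9.81) = 1.16

1.16


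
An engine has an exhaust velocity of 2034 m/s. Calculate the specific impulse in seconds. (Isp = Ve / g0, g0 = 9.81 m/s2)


Isp = Ve / g0 = 2034 / 9.81 = 207.3 s

207.3 s


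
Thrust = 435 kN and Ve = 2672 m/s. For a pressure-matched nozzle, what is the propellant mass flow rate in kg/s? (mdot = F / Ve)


mdot = F / Ve = 435000 / 2672 = 162.8 kg/s

162.8 kg/s


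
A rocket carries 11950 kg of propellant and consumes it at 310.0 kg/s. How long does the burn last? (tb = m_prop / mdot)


tb = 11950 / 310.0 = 38.5 s

38.5 s


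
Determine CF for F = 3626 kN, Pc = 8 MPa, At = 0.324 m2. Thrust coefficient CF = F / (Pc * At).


CF = 3626000 / (8e6 * 0.324) = 1.4

1.4


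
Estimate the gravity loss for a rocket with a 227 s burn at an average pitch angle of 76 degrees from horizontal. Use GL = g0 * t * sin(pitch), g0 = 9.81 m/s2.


GL = 9.81 * 227 * sin(76 deg) = 2161 m/s

2161 m/s


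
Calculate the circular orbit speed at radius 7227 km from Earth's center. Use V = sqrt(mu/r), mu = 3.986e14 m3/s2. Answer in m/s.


V = sqrt(3.986e14 / 7227000) = 7427 m/s

7427 m/s


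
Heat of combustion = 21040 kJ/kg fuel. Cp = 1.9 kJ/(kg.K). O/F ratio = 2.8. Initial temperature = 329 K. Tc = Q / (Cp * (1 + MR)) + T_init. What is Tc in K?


Tc = 21040 / (1.9 * (1 + 2.8)) + 329 = 3243 K

3243 K


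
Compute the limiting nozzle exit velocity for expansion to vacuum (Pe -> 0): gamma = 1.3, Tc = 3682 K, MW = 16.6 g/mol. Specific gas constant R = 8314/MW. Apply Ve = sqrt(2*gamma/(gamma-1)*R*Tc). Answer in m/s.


R = 8314 / 16.6 = 500.84 J/(kg.K)
Ve = sqrt(2 * 1.3 / (1.3 - 1) * 500.84 * 3682) = 3998 m/s

3998 m/s


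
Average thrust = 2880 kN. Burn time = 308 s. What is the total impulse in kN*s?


It = 2880 * 308 = 887040 kN*s

887040 kN*s


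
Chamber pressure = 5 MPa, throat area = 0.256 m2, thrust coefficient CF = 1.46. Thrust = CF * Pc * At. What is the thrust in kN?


F = 1.46 * 5e6 * 0.256 = 1.8688e+06 N = 1868.8 kN

1868.8 kN


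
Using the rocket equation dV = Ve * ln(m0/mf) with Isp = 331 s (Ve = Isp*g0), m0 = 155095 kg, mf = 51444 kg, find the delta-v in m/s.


Ve = 331 * 9.81 = 3247.11 m/s
dV = 3247.11 * ln(155095/51444) = 3583 m/s

3583 m/s


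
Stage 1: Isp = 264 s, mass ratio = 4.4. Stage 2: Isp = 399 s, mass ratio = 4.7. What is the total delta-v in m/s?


dV1 = 264 * 9.81 * ln(4.4) = 3837.1 m/s
dV2 = 399 * 9.81 * ln(4.7) = 6057.5 m/s
Total dV = 3837.1 + 6057.5 = 9894.6 m/s ~ 9895 m/s

9895 m/s


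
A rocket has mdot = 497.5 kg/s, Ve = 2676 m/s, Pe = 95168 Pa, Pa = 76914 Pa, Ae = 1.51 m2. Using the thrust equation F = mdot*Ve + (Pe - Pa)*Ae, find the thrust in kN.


F = 497.5 * 2676 + (95168 - 76914) * 1.51 = 1.3589e+06 N = 1358.9 kN

1358.9 kN


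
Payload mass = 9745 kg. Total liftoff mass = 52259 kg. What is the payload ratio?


PR = 9745 / 52259 = 0.1865

0.1865


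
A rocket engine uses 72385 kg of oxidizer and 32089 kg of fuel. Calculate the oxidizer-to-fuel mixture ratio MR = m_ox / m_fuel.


MR = 72385 / 32089 = 2.26

2.26


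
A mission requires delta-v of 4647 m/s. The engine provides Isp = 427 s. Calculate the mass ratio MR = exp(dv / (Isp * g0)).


Ve = 427 * 9.81 = 4188.87 m/s
MR = exp(4647 / 4188.87) = 3.032

3.032


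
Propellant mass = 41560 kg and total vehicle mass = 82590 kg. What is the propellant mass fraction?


PMF = 41560 / 82590 = 0.503

0.503


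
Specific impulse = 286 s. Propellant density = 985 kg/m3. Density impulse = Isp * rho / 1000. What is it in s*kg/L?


rho*Isp = 286 * 985 / 1000 = 282 s*kg/L

282 s*kg/L


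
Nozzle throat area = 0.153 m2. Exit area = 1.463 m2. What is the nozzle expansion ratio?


AR = 1.463 / 0.153 = 9.6

9.6


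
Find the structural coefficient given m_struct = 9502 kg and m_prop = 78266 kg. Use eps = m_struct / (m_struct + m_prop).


eps = 9502 / (9502 + 78266) = 0.1083

0.1083


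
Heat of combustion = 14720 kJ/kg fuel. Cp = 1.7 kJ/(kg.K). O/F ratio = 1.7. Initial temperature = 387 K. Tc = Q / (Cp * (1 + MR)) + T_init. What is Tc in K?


Tc = 14720 / (1.7 * (1 + 1.7)) + 387 = 3594 K

3594 K


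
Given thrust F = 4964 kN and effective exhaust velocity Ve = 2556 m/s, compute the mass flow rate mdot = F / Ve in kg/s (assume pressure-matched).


mdot = F / Ve = 4964000 / 2556 = 1942.1 kg/s

1942.1 kg/s


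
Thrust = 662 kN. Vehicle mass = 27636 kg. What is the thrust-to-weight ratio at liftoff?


TWR = 662000 / (27636 * 9.81) = 2.44

2.44


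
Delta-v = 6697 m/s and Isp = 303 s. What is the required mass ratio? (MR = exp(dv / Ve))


Ve = 303 * 9.81 = 2972.43 m/s
MR = exp(6697 / 2972.43) = 9.517

9.517


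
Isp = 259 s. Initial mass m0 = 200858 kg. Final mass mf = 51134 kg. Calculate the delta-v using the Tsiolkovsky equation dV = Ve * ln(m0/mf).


Ve = 259 * 9.81 = 2540.79 m/s
dV = 2540.79 * ln(200858/51134) = 3476 m/s

3476 m/s


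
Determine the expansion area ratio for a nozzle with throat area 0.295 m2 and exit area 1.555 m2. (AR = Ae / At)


AR = 1.555 / 0.295 = 5.3

5.3


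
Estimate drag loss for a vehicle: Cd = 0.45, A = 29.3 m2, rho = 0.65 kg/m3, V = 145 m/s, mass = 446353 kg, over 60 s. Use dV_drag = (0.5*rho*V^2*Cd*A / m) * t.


D = 0.5 * 0.65 * 145^2 * 0.45 * 29.3 = 90094.75 N
a = 90094.75 / 446353 = 0.2018 m/s2
dV = 0.2018 * 60 = 12.1 m/s

12.1 m/s


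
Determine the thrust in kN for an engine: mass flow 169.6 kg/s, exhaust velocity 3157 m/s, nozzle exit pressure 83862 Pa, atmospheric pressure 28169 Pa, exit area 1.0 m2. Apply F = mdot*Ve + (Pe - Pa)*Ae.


F = 169.6 * 3157 + (83862 - 28169) * 1.0 = 591120.0 N = 591.1 kN

591.1 kN


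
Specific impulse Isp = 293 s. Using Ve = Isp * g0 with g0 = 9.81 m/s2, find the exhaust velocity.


Ve = Isp * g0 = 293 * 9.81 = 2874.3 m/s

2874.3 m/s


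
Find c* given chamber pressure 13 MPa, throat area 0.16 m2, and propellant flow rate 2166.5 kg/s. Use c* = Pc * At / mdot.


c* = 13e6 * 0.16 / 2166.5 = 960 m/s

960 m/s


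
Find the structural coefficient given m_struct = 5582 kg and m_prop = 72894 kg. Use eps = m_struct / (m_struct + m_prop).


eps = 5582 / (5582 + 72894) = 0.0711

0.0711


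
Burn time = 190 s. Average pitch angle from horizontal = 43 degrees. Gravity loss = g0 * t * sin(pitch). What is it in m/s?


GL = 9.81 * 190 * sin(43 deg) = 1271 m/s

1271 m/s


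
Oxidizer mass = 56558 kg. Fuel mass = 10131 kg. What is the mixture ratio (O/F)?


MR = 56558 / 10131 = 5.58

5.58


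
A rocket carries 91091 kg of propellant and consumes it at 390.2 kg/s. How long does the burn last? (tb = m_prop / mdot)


tb = 91091 / 390.2 = 233.4 s

233.4 s


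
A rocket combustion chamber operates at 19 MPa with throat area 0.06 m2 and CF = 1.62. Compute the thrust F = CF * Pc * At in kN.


F = 1.62 * 19e6 * 0.06 = 1.8468e+06 N = 1846.8 kN

1846.8 kN


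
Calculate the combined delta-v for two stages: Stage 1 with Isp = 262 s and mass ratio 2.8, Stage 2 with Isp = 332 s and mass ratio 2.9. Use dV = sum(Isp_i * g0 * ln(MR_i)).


dV1 = 262 * 9.81 * ln(2.8) = 2646.3 m/s
dV2 = 332 * 9.81 * ln(2.9) = 3467.7 m/s
Total dV = 2646.3 + 3467.7 = 6114.0 m/s ~ 6114 m/s

6114 m/s


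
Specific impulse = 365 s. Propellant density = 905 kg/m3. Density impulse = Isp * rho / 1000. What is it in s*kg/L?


rho*Isp = 365 * 905 / 1000 = 330 s*kg/L

330 s*kg/L


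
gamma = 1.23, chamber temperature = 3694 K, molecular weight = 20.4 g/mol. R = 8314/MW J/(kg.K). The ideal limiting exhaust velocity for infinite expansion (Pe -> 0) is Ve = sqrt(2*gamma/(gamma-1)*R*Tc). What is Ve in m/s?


R = 8314 / 20.4 = 407.55 J/(kg.K)
Ve = sqrt(2 * 1.23 / (1.23 - 1) * 407.55 * 3694) = 4013 m/s

4013 m/s


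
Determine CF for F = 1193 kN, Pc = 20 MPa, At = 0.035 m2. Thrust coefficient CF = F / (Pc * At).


CF = 1193000 / (20e6 * 0.035) = 1.7

1.7


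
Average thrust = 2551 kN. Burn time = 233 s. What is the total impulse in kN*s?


It = 2551 * 233 = 594383 kN*s

594383 kN*s


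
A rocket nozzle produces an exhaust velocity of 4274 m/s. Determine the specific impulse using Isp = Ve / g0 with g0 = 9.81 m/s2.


Isp = Ve / g0 = 4274 / 9.81 = 435.7 s

435.7 s


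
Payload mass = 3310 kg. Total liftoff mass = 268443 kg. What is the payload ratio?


PR = 3310 / 268443 = 0.0123

0.0123


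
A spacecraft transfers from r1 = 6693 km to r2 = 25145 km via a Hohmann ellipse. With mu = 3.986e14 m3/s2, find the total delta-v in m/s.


V1 = sqrt(mu/r1) = 7717.17 m/s
dV1 = V1*(sqrt(2*r2/(r1+r2)) - 1) = 1981.81 m/s
V2 = sqrt(mu/r2) = 3981.46 m/s
dV2 = V2*(1 - sqrt(2*r1/(r1+r2))) = 1399.83 m/s
Total dV = 3382 m/s

3382 m/s


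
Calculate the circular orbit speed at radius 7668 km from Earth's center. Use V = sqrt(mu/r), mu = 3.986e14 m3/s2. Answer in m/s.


V = sqrt(3.986e14 / 7668000) = 7210 m/s

7210 m/s


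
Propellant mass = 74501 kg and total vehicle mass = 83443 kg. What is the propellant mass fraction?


PMF = 74501 / 83443 = 0.893

0.893


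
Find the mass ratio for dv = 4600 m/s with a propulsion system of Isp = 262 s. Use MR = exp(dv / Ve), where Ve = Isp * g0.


Ve = 262 * 9.81 = 2570.22 m/s
MR = exp(4600 / 2570.22) = 5.988

5.988


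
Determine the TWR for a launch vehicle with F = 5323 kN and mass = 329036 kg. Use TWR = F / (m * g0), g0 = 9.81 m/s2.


TWR = 5323000 / (329036 * 9.81) = 1.65

1.65


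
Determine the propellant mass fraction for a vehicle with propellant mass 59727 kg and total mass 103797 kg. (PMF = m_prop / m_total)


PMF = 59727 / 103797 = 0.575

0.575


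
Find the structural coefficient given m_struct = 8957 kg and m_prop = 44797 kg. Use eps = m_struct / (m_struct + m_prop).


eps = 8957 / (8957 + 44797) = 0.1666

0.1666


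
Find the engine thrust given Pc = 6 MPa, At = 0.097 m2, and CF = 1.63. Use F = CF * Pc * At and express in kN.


F = 1.63 * 6e6 * 0.097 = 948660.0 N = 948.7 kN

948.7 kN


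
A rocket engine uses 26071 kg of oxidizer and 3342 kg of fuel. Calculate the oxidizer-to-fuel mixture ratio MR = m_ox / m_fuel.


MR = 26071 / 3342 = 7.8

7.8


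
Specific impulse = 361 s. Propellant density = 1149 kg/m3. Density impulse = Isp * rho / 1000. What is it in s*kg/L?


rho*Isp = 361 * 1149 / 1000 = 415 s*kg/L

415 s*kg/L


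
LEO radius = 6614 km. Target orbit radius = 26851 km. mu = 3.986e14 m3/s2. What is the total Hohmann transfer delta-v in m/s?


V1 = sqrt(mu/r1) = 7763.12 m/s
dV1 = V1*(sqrt(2*r2/(r1+r2)) - 1) = 2071.02 m/s
V2 = sqrt(mu/r2) = 3852.91 m/s
dV2 = V2*(1 - sqrt(2*r1/(r1+r2))) = 1430.54 m/s
Total dV = 3502 m/s

3502 m/s


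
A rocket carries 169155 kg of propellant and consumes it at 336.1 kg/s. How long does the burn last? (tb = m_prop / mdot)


tb = 169155 / 336.1 = 503.3 s

503.3 s


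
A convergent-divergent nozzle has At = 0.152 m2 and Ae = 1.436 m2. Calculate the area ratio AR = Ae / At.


AR = 1.436 / 0.152 = 9.4

9.4


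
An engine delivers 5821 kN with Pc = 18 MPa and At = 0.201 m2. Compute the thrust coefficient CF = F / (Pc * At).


CF = 5821000 / (18e6 * 0.201) = 1.61

1.61


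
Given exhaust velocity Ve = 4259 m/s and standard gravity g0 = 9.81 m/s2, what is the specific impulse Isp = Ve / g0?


Isp = Ve / g0 = 4259 / 9.81 = 434.1 s

434.1 s


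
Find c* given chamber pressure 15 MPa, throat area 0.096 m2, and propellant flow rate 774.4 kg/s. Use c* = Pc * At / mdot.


c* = 15e6 * 0.096 / 774.4 = 1860 m/s

1860 m/s


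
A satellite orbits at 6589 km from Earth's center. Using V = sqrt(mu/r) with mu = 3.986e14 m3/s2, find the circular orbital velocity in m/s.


V = sqrt(3.986e14 / 6589000) = 7778 m/s

7778 m/s


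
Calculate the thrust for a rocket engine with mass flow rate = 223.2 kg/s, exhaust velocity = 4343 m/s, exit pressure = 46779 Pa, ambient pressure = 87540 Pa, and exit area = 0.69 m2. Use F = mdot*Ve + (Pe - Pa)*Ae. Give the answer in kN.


F = 223.2 * 4343 + (46779 - 87540) * 0.69 = 941233.0 N = 941.2 kN

941.2 kN


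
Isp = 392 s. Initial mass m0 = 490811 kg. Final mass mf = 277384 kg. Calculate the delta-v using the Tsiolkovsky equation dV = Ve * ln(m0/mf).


Ve = 392 * 9.81 = 3845.52 m/s
dV = 3845.52 * ln(490811/277384) = 2194 m/s

2194 m/s


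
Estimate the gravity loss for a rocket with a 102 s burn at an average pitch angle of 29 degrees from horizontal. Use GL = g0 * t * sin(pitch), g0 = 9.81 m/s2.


GL = 9.81 * 102 * sin(29 deg) = 485 m/s

485 m/s


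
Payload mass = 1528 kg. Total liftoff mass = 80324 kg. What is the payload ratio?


PR = 1528 / 80324 = 0.019

0.019


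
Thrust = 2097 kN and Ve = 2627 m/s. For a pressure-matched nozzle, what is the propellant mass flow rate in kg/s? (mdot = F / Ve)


mdot = F / Ve = 2097000 / 2627 = 798.2 kg/s

798.2 kg/s


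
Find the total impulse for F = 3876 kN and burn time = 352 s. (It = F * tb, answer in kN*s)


It = 3876 * 352 = 1364352 kN*s

1364352 kN*s


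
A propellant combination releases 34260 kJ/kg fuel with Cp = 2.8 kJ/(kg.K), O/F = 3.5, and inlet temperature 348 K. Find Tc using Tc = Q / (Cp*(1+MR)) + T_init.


Tc = 34260 / (2.8 * (1 + 3.5)) + 348 = 3067 K

3067 K


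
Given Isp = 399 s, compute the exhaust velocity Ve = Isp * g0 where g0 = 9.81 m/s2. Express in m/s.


Ve = Isp * g0 = 399 * 9.81 = 3914.2 m/s

3914.2 m/s


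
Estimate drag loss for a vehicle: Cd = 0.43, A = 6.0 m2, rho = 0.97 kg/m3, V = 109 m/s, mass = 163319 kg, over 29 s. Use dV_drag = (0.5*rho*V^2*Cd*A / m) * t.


D = 0.5 * 0.97 * 109^2 * 0.43 * 6.0 = 14866.7 N
a = 14866.7 / 163319 = 0.091 m/s2
dV = 0.091 * 29 = 2.6 m/s

2.6 m/s


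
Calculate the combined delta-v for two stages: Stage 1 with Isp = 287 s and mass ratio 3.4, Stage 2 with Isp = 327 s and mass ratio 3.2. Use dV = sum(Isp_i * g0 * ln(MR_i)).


dV1 = 287 * 9.81 * ln(3.4) = 3445.5 m/s
dV2 = 327 * 9.81 * ln(3.2) = 3731.2 m/s
Total dV = 3445.5 + 3731.2 = 7176.7 m/s ~ 7177 m/s

7177 m/s


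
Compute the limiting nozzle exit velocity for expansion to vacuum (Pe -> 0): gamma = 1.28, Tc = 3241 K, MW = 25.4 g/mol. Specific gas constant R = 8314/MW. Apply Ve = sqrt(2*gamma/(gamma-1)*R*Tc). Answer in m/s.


R = 8314 / 25.4 = 327.32 J/(kg.K)
Ve = sqrt(2 * 1.28 / (1.28 - 1) * 327.32 * 3241) = 3114 m/s

3114 m/s


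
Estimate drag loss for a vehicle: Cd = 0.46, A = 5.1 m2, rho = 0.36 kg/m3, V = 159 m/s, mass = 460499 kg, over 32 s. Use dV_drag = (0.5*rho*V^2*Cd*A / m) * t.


D = 0.5 * 0.36 * 159^2 * 0.46 * 5.1 = 10675.66 N
a = 10675.66 / 460499 = 0.0232 m/s2
dV = 0.0232 * 32 = 0.7 m/s

0.7 m/s


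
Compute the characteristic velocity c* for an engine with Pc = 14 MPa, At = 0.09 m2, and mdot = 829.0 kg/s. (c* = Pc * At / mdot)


c* = 14e6 * 0.09 / 829.0 = 1520 m/s

1520 m/s


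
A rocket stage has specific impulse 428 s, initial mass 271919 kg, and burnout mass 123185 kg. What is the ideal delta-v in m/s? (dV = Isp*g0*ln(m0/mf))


Ve = 428 * 9.81 = 4198.68 m/s
dV = 4198.68 * ln(271919/123185) = 3325 m/s

3325 m/s


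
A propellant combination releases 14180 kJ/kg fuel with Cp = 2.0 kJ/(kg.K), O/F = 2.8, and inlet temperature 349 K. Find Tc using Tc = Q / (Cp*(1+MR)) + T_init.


Tc = 14180 / (2.0 * (1 + 2.8)) + 349 = 2215 K

2215 K


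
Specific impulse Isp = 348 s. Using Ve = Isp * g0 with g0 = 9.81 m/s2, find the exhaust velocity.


Ve = Isp * g0 = 348 * 9.81 = 3413.9 m/s

3413.9 m/s


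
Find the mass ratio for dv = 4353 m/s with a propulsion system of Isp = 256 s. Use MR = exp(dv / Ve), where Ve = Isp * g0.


Ve = 256 * 9.81 = 2511.36 m/s
MR = exp(4353 / 2511.36) = 5.659

5.659


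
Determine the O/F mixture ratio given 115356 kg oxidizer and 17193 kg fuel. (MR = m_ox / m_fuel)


MR = 115356 / 17193 = 6.71

6.71


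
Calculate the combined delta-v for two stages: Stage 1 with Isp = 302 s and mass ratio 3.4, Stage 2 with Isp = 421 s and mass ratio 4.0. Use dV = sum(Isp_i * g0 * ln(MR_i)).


dV1 = 302 * 9.81 * ln(3.4) = 3625.6 m/s
dV2 = 421 * 9.81 * ln(4.0) = 5725.4 m/s
Total dV = 3625.6 + 5725.4 = 9351.0 m/s ~ 9351 m/s

9351 m/s


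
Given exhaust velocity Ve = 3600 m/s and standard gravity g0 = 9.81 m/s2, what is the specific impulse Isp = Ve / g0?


Isp = Ve / g0 = 3600 / 9.81 = 367.0 s

367.0 s


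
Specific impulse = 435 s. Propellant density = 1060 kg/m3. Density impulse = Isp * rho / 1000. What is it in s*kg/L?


rho*Isp = 435 * 1060 / 1000 = 461 s*kg/L

461 s*kg/L


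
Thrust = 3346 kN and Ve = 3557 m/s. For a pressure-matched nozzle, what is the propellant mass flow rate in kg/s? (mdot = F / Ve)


mdot = F / Ve = 3346000 / 3557 = 940.7 kg/s

940.7 kg/s


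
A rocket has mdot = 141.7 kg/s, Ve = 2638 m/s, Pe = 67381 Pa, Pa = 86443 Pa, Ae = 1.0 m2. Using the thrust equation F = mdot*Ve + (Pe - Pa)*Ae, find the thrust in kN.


F = 141.7 * 2638 + (67381 - 86443) * 1.0 = 354743.0 N = 354.7 kN

354.7 kN


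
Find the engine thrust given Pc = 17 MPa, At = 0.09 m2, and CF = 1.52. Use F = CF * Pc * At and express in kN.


F = 1.52 * 17e6 * 0.09 = 2.3256e+06 N = 2325.6 kN

2325.6 kN


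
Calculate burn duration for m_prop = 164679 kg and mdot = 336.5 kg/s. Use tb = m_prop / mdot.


tb = 164679 / 336.5 = 489.4 s

489.4 s


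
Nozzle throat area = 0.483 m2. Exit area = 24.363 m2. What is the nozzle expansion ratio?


AR = 24.363 / 0.483 = 50.4

50.4


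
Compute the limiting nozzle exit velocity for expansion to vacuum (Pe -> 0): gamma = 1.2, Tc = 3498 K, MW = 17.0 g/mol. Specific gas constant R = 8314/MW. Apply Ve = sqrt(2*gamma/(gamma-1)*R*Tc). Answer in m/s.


R = 8314 / 17.0 = 489.06 J/(kg.K)
Ve = sqrt(2 * 1.2 / (1.2 - 1) * 489.06 * 3498) = 4531 m/s

4531 m/s


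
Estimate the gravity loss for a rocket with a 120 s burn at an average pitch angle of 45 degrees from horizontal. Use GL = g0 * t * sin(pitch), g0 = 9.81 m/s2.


GL = 9.81 * 120 * sin(45 deg) = 832 m/s

832 m/s


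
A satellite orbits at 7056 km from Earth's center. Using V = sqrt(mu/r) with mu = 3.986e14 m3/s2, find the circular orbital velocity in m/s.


V = sqrt(3.986e14 / 7056000) = 7516 m/s

7516 m/s


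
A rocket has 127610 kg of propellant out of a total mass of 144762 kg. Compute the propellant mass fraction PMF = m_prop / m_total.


PMF = 127610 / 144762 = 0.882

0.882


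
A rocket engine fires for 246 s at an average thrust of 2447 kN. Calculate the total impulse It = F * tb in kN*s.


It = 2447 * 246 = 601962 kN*s

601962 kN*s


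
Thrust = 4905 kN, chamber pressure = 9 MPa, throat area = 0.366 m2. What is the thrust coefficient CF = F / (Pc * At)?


CF = 4905000 / (9e6 * 0.366) = 1.49

1.49


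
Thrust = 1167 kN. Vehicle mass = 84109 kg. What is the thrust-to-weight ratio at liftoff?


TWR = 1167000 / (84109 * 9.81) = 1.41

1.41


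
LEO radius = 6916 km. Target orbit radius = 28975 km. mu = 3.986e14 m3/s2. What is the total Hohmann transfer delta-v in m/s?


V1 = sqrt(mu/r1) = 7591.74 m/s
dV1 = V1*(sqrt(2*r2/(r1+r2)) - 1) = 2054.88 m/s
V2 = sqrt(mu/r2) = 3709.0 m/s
dV2 = V2*(1 - sqrt(2*r1/(r1+r2))) = 1406.46 m/s
Total dV = 3461 m/s

3461 m/s


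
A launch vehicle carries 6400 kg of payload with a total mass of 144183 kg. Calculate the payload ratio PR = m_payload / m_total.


PR = 6400 / 144183 = 0.0444

0.0444


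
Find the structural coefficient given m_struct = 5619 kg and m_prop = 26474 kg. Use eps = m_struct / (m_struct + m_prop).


eps = 5619 / (5619 + 26474) = 0.1751

0.1751


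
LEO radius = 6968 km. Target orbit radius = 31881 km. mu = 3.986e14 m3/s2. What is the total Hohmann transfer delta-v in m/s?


V1 = sqrt(mu/r1) = 7563.36 m/s
dV1 = V1*(sqrt(2*r2/(r1+r2)) - 1) = 2126.24 m/s
V2 = sqrt(mu/r2) = 3535.92 m/s
dV2 = V2*(1 - sqrt(2*r1/(r1+r2))) = 1418.14 m/s
Total dV = 3544 m/s

3544 m/s


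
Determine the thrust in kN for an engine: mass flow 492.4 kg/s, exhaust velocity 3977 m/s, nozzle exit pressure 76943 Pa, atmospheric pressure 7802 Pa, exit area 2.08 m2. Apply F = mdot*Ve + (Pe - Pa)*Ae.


F = 492.4 * 3977 + (76943 - 7802) * 2.08 = 2.1021e+06 N = 2102.1 kN

2102.1 kN


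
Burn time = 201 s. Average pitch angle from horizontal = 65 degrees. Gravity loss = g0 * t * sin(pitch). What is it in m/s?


GL = 9.81 * 201 * sin(65 deg) = 1787 m/s

1787 m/s


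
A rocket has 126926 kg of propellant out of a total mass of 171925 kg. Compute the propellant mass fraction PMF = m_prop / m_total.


PMF = 126926 / 171925 = 0.738

0.738


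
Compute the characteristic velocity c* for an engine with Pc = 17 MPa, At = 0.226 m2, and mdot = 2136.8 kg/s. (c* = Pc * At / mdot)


c* = 17e6 * 0.226 / 2136.8 = 1798 m/s

1798 m/s


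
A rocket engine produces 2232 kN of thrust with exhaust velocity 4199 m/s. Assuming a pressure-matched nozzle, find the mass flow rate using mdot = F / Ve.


mdot = F / Ve = 2232000 / 4199 = 531.6 kg/s

531.6 kg/s


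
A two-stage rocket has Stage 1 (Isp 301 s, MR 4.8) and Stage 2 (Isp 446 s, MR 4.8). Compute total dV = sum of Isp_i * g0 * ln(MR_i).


dV1 = 301 * 9.81 * ln(4.8) = 4631.8 m/s
dV2 = 446 * 9.81 * ln(4.8) = 6863.1 m/s
Total dV = 4631.8 + 6863.1 = 11494.9 m/s ~ 11495 m/s

11495 m/s


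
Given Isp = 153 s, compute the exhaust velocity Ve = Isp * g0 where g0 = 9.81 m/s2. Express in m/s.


Ve = Isp * g0 = 153 * 9.81 = 1500.9 m/s

1500.9 m/s


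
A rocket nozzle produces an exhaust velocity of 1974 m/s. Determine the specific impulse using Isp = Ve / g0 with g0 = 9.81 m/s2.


Isp = Ve / g0 = 1974 / 9.81 = 201.2 s

201.2 s


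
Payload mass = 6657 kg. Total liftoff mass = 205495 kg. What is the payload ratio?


PR = 6657 / 205495 = 0.0324

0.0324


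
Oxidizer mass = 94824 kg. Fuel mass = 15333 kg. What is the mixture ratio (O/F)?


MR = 94824 / 15333 = 6.18

6.18


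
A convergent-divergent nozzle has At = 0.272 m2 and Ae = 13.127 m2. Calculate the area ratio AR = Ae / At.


AR = 13.127 / 0.272 = 48.3

48.3


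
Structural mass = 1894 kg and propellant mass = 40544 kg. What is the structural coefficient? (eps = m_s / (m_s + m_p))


eps = 1894 / (1894 + 40544) = 0.0446

0.0446


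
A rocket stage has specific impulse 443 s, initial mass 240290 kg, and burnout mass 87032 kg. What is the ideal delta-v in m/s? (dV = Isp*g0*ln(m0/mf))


Ve = 443 * 9.81 = 4345.83 m/s
dV = 4345.83 * ln(240290/87032) = 4413 m/s

4413 m/s


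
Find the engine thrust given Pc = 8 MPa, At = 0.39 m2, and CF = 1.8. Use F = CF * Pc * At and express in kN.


F = 1.8 * 8e6 * 0.39 = 5.6160e+06 N = 5616.0 kN

5616.0 kN


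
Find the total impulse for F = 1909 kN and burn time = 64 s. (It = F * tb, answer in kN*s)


It = 1909 * 64 = 122176 kN*s

122176 kN*s


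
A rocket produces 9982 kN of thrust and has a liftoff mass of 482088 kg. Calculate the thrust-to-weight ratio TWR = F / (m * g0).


TWR = 9982000 / (482088 * 9.81) = 2.11

2.11


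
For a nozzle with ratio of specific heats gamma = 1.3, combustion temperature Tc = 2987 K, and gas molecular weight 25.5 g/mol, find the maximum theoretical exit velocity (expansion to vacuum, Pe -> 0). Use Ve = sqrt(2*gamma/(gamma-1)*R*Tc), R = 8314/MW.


R = 8314 / 25.5 = 326.04 J/(kg.K)
Ve = sqrt(2 * 1.3 / (1.3 - 1) * 326.04 * 2987) = 2905 m/s

2905 m/s


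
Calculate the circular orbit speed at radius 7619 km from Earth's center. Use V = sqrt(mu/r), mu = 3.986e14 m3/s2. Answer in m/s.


V = sqrt(3.986e14 / 7619000) = 7233 m/s

7233 m/s


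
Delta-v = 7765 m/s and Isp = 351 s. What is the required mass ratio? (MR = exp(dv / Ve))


Ve = 351 * 9.81 = 3443.31 m/s
MR = exp(7765 / 3443.31) = 9.536

9.536


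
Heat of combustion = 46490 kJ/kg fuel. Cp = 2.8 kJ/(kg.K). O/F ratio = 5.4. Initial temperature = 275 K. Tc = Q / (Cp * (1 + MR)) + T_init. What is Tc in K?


Tc = 46490 / (2.8 * (1 + 5.4)) + 275 = 2869 K

2869 K


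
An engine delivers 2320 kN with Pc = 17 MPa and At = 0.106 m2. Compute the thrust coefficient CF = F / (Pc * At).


CF = 2320000 / (17e6 * 0.106) = 1.29

1.29


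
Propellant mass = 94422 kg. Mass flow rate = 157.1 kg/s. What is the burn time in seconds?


tb = 94422 / 157.1 = 601.0 s

601.0 s


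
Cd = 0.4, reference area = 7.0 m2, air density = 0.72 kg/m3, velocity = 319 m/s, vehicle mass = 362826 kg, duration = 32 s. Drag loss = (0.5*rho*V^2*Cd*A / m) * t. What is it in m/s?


D = 0.5 * 0.72 * 319^2 * 0.4 * 7.0 = 102575.09 N
a = 102575.09 / 362826 = 0.2827 m/s2
dV = 0.2827 * 32 = 9.0 m/s

9.0 m/s


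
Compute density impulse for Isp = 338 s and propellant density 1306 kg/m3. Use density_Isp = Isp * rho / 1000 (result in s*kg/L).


rho*Isp = 338 * 1306 / 1000 = 441 s*kg/L

441 s*kg/L


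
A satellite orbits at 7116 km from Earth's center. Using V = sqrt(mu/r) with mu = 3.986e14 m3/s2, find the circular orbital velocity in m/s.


V = sqrt(3.986e14 / 7116000) = 7484 m/s

7484 m/s


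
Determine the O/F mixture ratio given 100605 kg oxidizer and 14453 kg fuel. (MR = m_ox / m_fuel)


MR = 100605 / 14453 = 6.96

6.96


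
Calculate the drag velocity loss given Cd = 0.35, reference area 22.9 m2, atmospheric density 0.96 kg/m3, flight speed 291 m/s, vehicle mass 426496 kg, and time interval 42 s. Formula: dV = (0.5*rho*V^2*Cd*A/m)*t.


D = 0.5 * 0.96 * 291^2 * 0.35 * 22.9 = 325784.74 N
a = 325784.74 / 426496 = 0.7639 m/s2
dV = 0.7639 * 42 = 32.1 m/s

32.1 m/s


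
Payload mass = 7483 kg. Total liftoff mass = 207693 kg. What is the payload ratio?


PR = 7483 / 207693 = 0.036

0.036


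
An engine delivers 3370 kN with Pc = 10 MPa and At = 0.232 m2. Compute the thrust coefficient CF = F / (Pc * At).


CF = 3370000 / (10e6 * 0.232) = 1.45

1.45


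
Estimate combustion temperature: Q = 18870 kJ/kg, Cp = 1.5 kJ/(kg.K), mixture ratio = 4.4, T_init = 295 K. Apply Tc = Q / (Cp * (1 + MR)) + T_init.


Tc = 18870 / (1.5 * (1 + 4.4)) + 295 = 2625 K

2625 K


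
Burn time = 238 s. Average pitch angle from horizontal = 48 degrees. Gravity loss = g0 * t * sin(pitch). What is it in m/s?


GL = 9.81 * 238 * sin(48 deg) = 1735 m/s

1735 m/s


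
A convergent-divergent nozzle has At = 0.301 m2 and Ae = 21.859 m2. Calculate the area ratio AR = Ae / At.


AR = 21.859 / 0.301 = 72.6

72.6


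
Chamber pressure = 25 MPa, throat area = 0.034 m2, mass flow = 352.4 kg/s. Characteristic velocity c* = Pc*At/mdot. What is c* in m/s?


c* = 25e6 * 0.034 / 352.4 = 2412 m/s

2412 m/s


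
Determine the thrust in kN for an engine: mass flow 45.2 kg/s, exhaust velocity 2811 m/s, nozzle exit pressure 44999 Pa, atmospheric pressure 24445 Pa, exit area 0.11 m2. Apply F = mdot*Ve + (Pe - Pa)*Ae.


F = 45.2 * 2811 + (44999 - 24445) * 0.11 = 129318.0 N = 129.3 kN

129.3 kN


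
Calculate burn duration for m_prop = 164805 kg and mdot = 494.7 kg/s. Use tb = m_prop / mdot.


tb = 164805 / 494.7 = 333.1 s

333.1 s


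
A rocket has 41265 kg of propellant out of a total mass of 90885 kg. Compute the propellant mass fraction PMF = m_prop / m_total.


PMF = 41265 / 90885 = 0.454

0.454


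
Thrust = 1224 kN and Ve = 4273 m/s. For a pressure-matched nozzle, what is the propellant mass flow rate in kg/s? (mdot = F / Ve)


mdot = F / Ve = 1224000 / 4273 = 286.4 kg/s

286.4 kg/s


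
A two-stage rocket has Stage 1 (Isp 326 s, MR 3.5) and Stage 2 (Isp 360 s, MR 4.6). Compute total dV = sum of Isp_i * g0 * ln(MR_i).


dV1 = 326 * 9.81 * ln(3.5) = 4006.4 m/s
dV2 = 360 * 9.81 * ln(4.6) = 5389.4 m/s
Total dV = 4006.4 + 5389.4 = 9395.8 m/s ~ 9396 m/s

9396 m/s


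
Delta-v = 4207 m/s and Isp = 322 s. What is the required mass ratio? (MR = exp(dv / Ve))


Ve = 322 * 9.81 = 3158.82 m/s
MR = exp(4207 / 3158.82) = 3.788

3.788


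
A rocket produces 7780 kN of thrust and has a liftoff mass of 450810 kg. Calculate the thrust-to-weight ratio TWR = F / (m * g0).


TWR = 7780000 / (450810 * 9.81) = 1.76

1.76


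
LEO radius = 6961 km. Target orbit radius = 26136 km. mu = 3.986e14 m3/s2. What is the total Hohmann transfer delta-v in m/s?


V1 = sqrt(mu/r1) = 7567.16 m/s
dV1 = V1*(sqrt(2*r2/(r1+r2)) - 1) = 1942.68 m/s
V2 = sqrt(mu/r2) = 3905.25 m/s
dV2 = V2*(1 - sqrt(2*r1/(r1+r2))) = 1372.42 m/s
Total dV = 3315 m/s

3315 m/s


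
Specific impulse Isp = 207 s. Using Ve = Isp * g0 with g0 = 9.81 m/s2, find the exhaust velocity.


Ve = Isp * g0 = 207 * 9.81 = 2030.7 m/s

2030.7 m/s


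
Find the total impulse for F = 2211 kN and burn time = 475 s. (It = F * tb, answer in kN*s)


It = 2211 * 475 = 1050225 kN*s

1050225 kN*s


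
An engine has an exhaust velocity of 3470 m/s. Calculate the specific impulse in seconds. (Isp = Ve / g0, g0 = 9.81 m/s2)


Isp = Ve / g0 = 3470 / 9.81 = 353.7 s

353.7 s


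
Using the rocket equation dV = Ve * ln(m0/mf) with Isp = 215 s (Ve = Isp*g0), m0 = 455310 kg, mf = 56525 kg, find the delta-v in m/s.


Ve = 215 * 9.81 = 2109.15 m/s
dV = 2109.15 * ln(455310/56525) = 4400 m/s

4400 m/s


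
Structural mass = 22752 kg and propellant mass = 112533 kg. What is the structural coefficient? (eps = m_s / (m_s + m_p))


eps = 22752 / (22752 + 112533) = 0.1682

0.1682


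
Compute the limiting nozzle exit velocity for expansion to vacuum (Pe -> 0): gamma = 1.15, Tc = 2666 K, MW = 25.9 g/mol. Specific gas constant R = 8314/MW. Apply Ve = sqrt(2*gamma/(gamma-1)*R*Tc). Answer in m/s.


R = 8314 / 25.9 = 321.0 J/(kg.K)
Ve = sqrt(2 * 1.15 / (1.15 - 1) * 321.0 * 2666) = 3622 m/s

3622 m/s


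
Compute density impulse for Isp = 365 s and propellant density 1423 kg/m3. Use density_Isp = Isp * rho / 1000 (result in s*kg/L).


rho*Isp = 365 * 1423 / 1000 = 519 s*kg/L

519 s*kg/L


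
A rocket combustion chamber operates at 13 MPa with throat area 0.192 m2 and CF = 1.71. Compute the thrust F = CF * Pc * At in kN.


F = 1.71 * 13e6 * 0.192 = 4.2682e+06 N = 4268.2 kN

4268.2 kN


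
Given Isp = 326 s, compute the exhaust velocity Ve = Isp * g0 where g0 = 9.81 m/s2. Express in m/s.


Ve = Isp * g0 = 326 * 9.81 = 3198.1 m/s

3198.1 m/s


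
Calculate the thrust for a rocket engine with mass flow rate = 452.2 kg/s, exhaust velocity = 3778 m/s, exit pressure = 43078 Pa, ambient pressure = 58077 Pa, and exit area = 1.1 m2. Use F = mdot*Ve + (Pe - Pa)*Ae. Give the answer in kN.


F = 452.2 * 3778 + (43078 - 58077) * 1.1 = 1.6919e+06 N = 1691.9 kN

1691.9 kN


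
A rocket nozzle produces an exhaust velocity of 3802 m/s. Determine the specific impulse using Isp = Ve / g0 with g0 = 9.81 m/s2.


Isp = Ve / g0 = 3802 / 9.81 = 387.6 s

387.6 s


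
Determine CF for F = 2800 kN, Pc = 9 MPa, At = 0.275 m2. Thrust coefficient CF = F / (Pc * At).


CF = 2800000 / (9e6 * 0.275) = 1.13

1.13


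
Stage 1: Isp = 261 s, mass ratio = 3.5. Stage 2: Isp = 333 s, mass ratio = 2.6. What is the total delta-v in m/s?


dV1 = 261 * 9.81 * ln(3.5) = 3207.6 m/s
dV2 = 333 * 9.81 * ln(2.6) = 3121.4 m/s
Total dV = 3207.6 + 3121.4 = 6329.0 m/s ~ 6329 m/s

6329 m/s


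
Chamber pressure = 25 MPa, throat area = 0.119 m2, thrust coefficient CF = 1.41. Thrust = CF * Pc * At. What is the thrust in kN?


F = 1.41 * 25e6 * 0.119 = 4.1948e+06 N = 4194.8 kN

4194.8 kN


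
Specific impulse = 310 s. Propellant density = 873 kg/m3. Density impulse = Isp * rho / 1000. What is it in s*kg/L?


rho*Isp = 310 * 873 / 1000 = 271 s*kg/L

271 s*kg/L


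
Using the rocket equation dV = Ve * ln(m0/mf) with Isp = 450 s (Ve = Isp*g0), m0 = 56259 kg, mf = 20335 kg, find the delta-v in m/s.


Ve = 450 * 9.81 = 4414.5 m/s
dV = 4414.5 * ln(56259/20335) = 4492 m/s

4492 m/s


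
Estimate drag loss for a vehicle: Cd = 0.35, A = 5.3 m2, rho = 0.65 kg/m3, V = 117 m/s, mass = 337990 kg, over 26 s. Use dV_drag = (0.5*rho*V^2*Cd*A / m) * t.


D = 0.5 * 0.65 * 117^2 * 0.35 * 5.3 = 8252.76 N
a = 8252.76 / 337990 = 0.0244 m/s2
dV = 0.0244 * 26 = 0.6 m/s

0.6 m/s


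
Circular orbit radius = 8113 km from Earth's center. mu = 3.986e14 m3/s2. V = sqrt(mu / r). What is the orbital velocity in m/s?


V = sqrt(3.986e14 / 8113000) = 7009 m/s

7009 m/s


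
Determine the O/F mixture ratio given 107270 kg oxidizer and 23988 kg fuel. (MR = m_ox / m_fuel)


MR = 107270 / 23988 = 4.47

4.47


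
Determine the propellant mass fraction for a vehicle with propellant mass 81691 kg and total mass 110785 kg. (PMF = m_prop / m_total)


PMF = 81691 / 110785 = 0.737

0.737


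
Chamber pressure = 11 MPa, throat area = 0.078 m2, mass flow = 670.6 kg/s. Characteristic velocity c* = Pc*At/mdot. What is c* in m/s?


c* = 11e6 * 0.078 / 670.6 = 1279 m/s

1279 m/s


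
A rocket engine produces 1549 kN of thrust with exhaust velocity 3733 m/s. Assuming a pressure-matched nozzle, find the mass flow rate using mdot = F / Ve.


mdot = F / Ve = 1549000 / 3733 = 414.9 kg/s

414.9 kg/s


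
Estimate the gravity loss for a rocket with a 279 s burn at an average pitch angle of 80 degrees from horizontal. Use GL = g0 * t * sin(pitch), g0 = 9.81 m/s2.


GL = 9.81 * 279 * sin(80 deg) = 2695 m/s

2695 m/s


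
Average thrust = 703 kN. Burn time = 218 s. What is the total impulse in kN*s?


It = 703 * 218 = 153254 kN*s

153254 kN*s


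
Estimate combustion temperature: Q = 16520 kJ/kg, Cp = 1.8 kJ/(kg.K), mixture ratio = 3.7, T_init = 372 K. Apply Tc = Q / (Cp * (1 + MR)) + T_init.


Tc = 16520 / (1.8 * (1 + 3.7)) + 372 = 2325 K

2325 K
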